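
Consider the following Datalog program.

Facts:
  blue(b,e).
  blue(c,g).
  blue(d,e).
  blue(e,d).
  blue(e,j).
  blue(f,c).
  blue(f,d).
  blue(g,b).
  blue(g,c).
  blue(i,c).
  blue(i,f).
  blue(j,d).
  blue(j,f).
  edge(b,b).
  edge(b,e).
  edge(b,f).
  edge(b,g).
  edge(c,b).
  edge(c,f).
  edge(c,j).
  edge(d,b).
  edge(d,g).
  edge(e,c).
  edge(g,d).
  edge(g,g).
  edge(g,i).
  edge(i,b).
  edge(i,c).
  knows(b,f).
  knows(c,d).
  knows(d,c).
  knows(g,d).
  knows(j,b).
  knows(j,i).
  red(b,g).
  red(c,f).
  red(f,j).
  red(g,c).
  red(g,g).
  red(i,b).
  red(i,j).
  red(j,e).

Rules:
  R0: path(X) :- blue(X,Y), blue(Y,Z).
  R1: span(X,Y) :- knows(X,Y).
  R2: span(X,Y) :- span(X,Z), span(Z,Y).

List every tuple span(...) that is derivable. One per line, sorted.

span(b,f)
span(c,c)
span(c,d)
span(d,c)
span(d,d)
span(g,c)
span(g,d)
span(j,b)
span(j,f)
span(j,i)

round 1: derive span(b,f) via R1 from knows(b,f)
round 1: derive span(c,d) via R1 from knows(c,d)
round 1: derive span(d,c) via R1 from knows(d,c)
round 1: derive span(g,d) via R1 from knows(g,d)
round 1: derive span(j,b) via R1 from knows(j,b)
round 1: derive span(j,i) via R1 from knows(j,i)
round 2: derive span(c,c) via R2 from span(c,d), span(d,c)
round 2: derive span(d,d) via R2 from span(d,c), span(c,d)
round 2: derive span(g,c) via R2 from span(g,d), span(d,c)
round 2: derive span(j,f) via R2 from span(j,b), span(b,f)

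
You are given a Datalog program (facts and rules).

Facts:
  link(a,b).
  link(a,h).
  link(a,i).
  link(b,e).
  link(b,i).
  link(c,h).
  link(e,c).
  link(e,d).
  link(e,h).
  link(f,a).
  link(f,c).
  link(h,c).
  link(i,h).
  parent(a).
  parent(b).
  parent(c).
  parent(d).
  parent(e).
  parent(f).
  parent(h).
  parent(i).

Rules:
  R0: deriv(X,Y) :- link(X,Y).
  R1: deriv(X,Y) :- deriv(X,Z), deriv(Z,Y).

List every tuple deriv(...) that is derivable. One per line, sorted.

round 1: derive deriv(a,b) via R0 from link(a,b)
round 1: derive deriv(a,h) via R0 from link(a,h)
round 1: derive deriv(a,i) via R0 from link(a,i)
round 1: derive deriv(b,e) via R0 from link(b,e)
round 1: derive deriv(b,i) via R0 from link(b,i)
round 1: derive deriv(c,h) via R0 from link(c,h)
round 1: derive deriv(e,c) via R0 from link(e,c)
round 1: derive deriv(e,d) via R0 from link(e,d)
round 1: derive deriv(e,h) via R0 from link(e,h)
round 1: derive deriv(f,a) via R0 from link(f,a)
round 1: derive deriv(f,c) via R0 from link(f,c)
round 1: derive deriv(h,c) via R0 from link(h,c)
round 1: derive deriv(i,h) via R0 from link(i,h)
round 2: derive deriv(a,c) via R1 from deriv(a,h), deriv(h,c)
round 2: derive deriv(a,e) via R1 from deriv(a,b), deriv(b,e)
round 2: derive deriv(b,c) via R1 from deriv(b,e), deriv(e,c)
round 2: derive deriv(b,d) via R1 from deriv(b,e), deriv(e,d)
round 2: derive deriv(b,h) via R1 from deriv(b,e), deriv(e,h)
round 2: derive deriv(c,c) via R1 from deriv(c,h), deriv(h,c)
round 2: derive deriv(f,b) via R1 from deriv(f,a), deriv(a,b)
round 2: derive deriv(f,h) via R1 from deriv(f,a), deriv(a,h)
round 2: derive deriv(f,i) via R1 from deriv(f,a), deriv(a,i)
round 2: derive deriv(h,h) via R1 from deriv(h,c), deriv(c,h)
round 2: derive deriv(i,c) via R1 from deriv(i,h), deriv(h,c)
round 3: derive deriv(a,d) via R1 from deriv(a,b), deriv(b,d)
round 3: derive deriv(f,d) via R1 from deriv(f,b), deriv(b,d)
round 3: derive deriv(f,e) via R1 from deriv(f,a), deriv(a,e)

deriv(a,b)
deriv(a,c)
deriv(a,d)
deriv(a,e)
deriv(a,h)
deriv(a,i)
deriv(b,c)
deriv(b,d)
deriv(b,e)
deriv(b,h)
deriv(b,i)
deriv(c,c)
deriv(c,h)
deriv(e,c)
deriv(e,d)
deriv(e,h)
deriv(f,a)
deriv(f,b)
deriv(f,c)
deriv(f,d)
deriv(f,e)
deriv(f,h)
deriv(f,i)
deriv(h,c)
deriv(h,h)
deriv(i,c)
deriv(i,h)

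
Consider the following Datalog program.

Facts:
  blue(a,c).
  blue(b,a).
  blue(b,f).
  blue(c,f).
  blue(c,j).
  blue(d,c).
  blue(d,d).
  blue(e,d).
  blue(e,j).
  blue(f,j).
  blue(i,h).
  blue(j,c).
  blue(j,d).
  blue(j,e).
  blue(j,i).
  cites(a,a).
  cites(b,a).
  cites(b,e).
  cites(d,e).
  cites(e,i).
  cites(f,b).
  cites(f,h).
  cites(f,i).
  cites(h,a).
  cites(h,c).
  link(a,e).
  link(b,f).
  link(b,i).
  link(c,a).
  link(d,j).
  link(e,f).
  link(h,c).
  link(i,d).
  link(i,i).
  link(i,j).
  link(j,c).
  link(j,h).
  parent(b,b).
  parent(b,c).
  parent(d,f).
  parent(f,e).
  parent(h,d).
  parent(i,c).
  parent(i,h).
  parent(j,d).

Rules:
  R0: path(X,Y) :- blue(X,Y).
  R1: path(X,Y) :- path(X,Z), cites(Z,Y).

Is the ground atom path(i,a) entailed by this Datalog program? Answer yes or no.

round 1: derive path(a,c) via R0 from blue(a,c)
round 1: derive path(b,a) via R0 from blue(b,a)
round 1: derive path(b,f) via R0 from blue(b,f)
round 1: derive path(c,f) via R0 from blue(c,f)
round 1: derive path(c,j) via R0 from blue(c,j)
round 1: derive path(d,c) via R0 from blue(d,c)
round 1: derive path(d,d) via R0 from blue(d,d)
round 1: derive path(e,d) via R0 from blue(e,d)
round 1: derive path(e,j) via R0 from blue(e,j)
round 1: derive path(f,j) via R0 from blue(f,j)
round 1: derive path(i,h) via R0 from blue(i,h)
round 1: derive path(j,c) via R0 from blue(j,c)
round 1: derive path(j,d) via R0 from blue(j,d)
round 1: derive path(j,e) via R0 from blue(j,e)
round 1: derive path(j,i) via R0 from blue(j,i)
round 2: derive path(b,b) via R1 from path(b,f), cites(f,b)
round 2: derive path(b,h) via R1 from path(b,f), cites(f,h)
round 2: derive path(b,i) via R1 from path(b,f), cites(f,i)
round 2: derive path(c,b) via R1 from path(c,f), cites(f,b)
round 2: derive path(c,h) via R1 from path(c,f), cites(f,h)
round 2: derive path(c,i) via R1 from path(c,f), cites(f,i)
round 2: derive path(d,e) via R1 from path(d,d), cites(d,e)
round 2: derive path(e,e) via R1 from path(e,d), cites(d,e)
round 2: derive path(i,a) via R1 from path(i,h), cites(h,a)
round 2: derive path(i,c) via R1 from path(i,h), cites(h,c)
round 3: derive path(b,c) via R1 from path(b,h), cites(h,c)
round 3: derive path(b,e) via R1 from path(b,b), cites(b,e)
round 3: derive path(c,a) via R1 from path(c,b), cites(b,a)
round 3: derive path(c,c) via R1 from path(c,h), cites(h,c)
round 3: derive path(c,e) via R1 from path(c,b), cites(b,e)
round 3: derive path(d,i) via R1 from path(d,e), cites(e,i)
round 3: derive path(e,i) via R1 from path(e,e), cites(e,i)

yes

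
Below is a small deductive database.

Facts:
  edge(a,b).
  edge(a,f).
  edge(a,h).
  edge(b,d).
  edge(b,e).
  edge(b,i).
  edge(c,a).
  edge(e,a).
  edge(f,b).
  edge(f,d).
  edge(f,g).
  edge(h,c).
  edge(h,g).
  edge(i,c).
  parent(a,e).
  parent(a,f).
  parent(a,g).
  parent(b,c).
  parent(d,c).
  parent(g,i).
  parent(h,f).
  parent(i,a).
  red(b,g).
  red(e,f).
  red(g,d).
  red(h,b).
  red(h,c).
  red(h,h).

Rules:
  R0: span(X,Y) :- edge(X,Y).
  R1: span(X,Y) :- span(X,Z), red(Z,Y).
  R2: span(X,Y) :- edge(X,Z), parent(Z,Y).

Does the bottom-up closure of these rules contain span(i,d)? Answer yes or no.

round 1: derive span(a,b) via R0 from edge(a,b)
round 1: derive span(a,f) via R0 from edge(a,f)
round 1: derive span(a,h) via R0 from edge(a,h)
round 1: derive span(b,d) via R0 from edge(b,d)
round 1: derive span(b,e) via R0 from edge(b,e)
round 1: derive span(b,i) via R0 from edge(b,i)
round 1: derive span(c,a) via R0 from edge(c,a)
round 1: derive span(e,a) via R0 from edge(e,a)
round 1: derive span(f,b) via R0 from edge(f,b)
round 1: derive span(f,d) via R0 from edge(f,d)
round 1: derive span(f,g) via R0 from edge(f,g)
round 1: derive span(h,c) via R0 from edge(h,c)
round 1: derive span(h,g) via R0 from edge(h,g)
round 1: derive span(i,c) via R0 from edge(i,c)
round 1: derive span(a,c) via R2 from edge(a,b), parent(b,c)
round 1: derive span(b,a) via R2 from edge(b,i), parent(i,a)
round 1: derive span(b,c) via R2 from edge(b,d), parent(d,c)
round 1: derive span(c,e) via R2 from edge(c,a), parent(a,e)
round 1: derive span(c,f) via R2 from edge(c,a), parent(a,f)
round 1: derive span(c,g) via R2 from edge(c,a), parent(a,g)
round 1: derive span(e,e) via R2 from edge(e,a), parent(a,e)
round 1: derive span(e,f) via R2 from edge(e,a), parent(a,f)
round 1: derive span(e,g) via R2 from edge(e,a), parent(a,g)
round 1: derive span(f,c) via R2 from edge(f,b), parent(b,c)
round 1: derive span(f,i) via R2 from edge(f,g), parent(g,i)
round 1: derive span(h,i) via R2 from edge(h,g), parent(g,i)
round 2: derive span(a,g) via R1 from span(a,b), red(b,g)
round 2: derive span(b,f) via R1 from span(b,e), red(e,f)
round 2: derive span(c,d) via R1 from span(c,g), red(g,d)
round 2: derive span(e,d) via R1 from span(e,g), red(g,d)
round 2: derive span(h,d) via R1 from span(h,g), red(g,d)
round 3: derive span(a,d) via R1 from span(a,g), red(g,d)

no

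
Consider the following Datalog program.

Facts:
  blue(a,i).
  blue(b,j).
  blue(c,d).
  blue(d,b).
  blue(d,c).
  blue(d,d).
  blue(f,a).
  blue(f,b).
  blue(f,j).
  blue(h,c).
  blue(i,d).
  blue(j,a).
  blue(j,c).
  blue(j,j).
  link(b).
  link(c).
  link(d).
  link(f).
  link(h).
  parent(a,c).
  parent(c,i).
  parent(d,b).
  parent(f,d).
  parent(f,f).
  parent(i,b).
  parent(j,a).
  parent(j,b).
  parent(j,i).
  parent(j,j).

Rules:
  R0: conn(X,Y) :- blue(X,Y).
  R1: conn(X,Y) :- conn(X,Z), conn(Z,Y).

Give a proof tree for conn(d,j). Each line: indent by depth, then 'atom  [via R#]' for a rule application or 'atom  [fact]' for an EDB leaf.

conn(d,j)  [via R1]
  conn(d,b)  [via R0]
    blue(d,b)  [fact]
  conn(b,j)  [via R0]
    blue(b,j)  [fact]

round 1: derive conn(a,i) via R0 from blue(a,i)
round 1: derive conn(b,j) via R0 from blue(b,j)
round 1: derive conn(c,d) via R0 from blue(c,d)
round 1: derive conn(d,b) via R0 from blue(d,b)
round 1: derive conn(d,c) via R0 from blue(d,c)
round 1: derive conn(d,d) via R0 from blue(d,d)
round 1: derive conn(f,a) via R0 from blue(f,a)
round 1: derive conn(f,b) via R0 from blue(f,b)
round 1: derive conn(f,j) via R0 from blue(f,j)
round 1: derive conn(h,c) via R0 from blue(h,c)
round 1: derive conn(i,d) via R0 from blue(i,d)
round 1: derive conn(j,a) via R0 from blue(j,a)
round 1: derive conn(j,c) via R0 from blue(j,c)
round 1: derive conn(j,j) via R0 from blue(j,j)
round 2: derive conn(a,d) via R1 from conn(a,i), conn(i,d)
round 2: derive conn(b,a) via R1 from conn(b,j), conn(j,a)
round 2: derive conn(b,c) via R1 from conn(b,j), conn(j,c)
round 2: derive conn(c,b) via R1 from conn(c,d), conn(d,b)
round 2: derive conn(c,c) via R1 from conn(c,d), conn(d,c)
round 2: derive conn(d,j) via R1 from conn(d,b), conn(b,j)
round 2: derive conn(f,c) via R1 from conn(f,j), conn(j,c)
round 2: derive conn(f,i) via R1 from conn(f,a), conn(a,i)
round 2: derive conn(h,d) via R1 from conn(h,c), conn(c,d)
round 2: derive conn(i,b) via R1 from conn(i,d), conn(d,b)
round 2: derive conn(i,c) via R1 from conn(i,d), conn(d,c)
round 2: derive conn(j,d) via R1 from conn(j,c), conn(c,d)
round 2: derive conn(j,i) via R1 from conn(j,a), conn(a,i)
round 3: derive conn(a,b) via R1 from conn(a,d), conn(d,b)
round 3: derive conn(a,c) via R1 from conn(a,d), conn(d,c)
round 3: derive conn(a,j) via R1 from conn(a,d), conn(d,j)
round 3: derive conn(b,b) via R1 from conn(b,c), conn(c,b)
round 3: derive conn(b,d) via R1 from conn(b,a), conn(a,d)
round 3: derive conn(b,i) via R1 from conn(b,a), conn(a,i)
round 3: derive conn(c,a) via R1 from conn(c,b), conn(b,a)
round 3: derive conn(c,j) via R1 from conn(c,b), conn(b,j)
round 3: derive conn(d,a) via R1 from conn(d,b), conn(b,a)
round 3: derive conn(d,i) via R1 from conn(d,j), conn(j,i)
round 3: derive conn(f,d) via R1 from conn(f,a), conn(a,d)
round 3: derive conn(h,b) via R1 from conn(h,c), conn(c,b)
round 3: derive conn(h,j) via R1 from conn(h,d), conn(d,j)
round 3: derive conn(i,a) via R1 from conn(i,b), conn(b,a)
round 3: derive conn(i,j) via R1 from conn(i,b), conn(b,j)
round 3: derive conn(j,b) via R1 from conn(j,c), conn(c,b)
round 4: derive conn(a,a) via R1 from conn(a,b), conn(b,a)
round 4: derive conn(c,i) via R1 from conn(c,a), conn(a,i)
round 4: derive conn(h,a) via R1 from conn(h,b), conn(b,a)
round 4: derive conn(h,i) via R1 from conn(h,b), conn(b,i)
round 4: derive conn(i,i) via R1 from conn(i,a), conn(a,i)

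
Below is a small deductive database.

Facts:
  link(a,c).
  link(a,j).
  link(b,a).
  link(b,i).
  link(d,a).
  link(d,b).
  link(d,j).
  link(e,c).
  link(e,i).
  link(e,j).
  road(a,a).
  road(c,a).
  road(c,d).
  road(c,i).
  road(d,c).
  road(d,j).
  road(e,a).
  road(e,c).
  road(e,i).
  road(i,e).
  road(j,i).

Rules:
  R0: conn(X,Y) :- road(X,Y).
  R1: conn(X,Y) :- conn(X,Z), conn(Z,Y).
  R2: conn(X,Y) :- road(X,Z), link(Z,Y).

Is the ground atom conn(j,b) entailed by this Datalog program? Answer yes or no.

round 1: derive conn(a,a) via R0 from road(a,a)
round 1: derive conn(c,a) via R0 from road(c,a)
round 1: derive conn(c,d) via R0 from road(c,d)
round 1: derive conn(c,i) via R0 from road(c,i)
round 1: derive conn(d,c) via R0 from road(d,c)
round 1: derive conn(d,j) via R0 from road(d,j)
round 1: derive conn(e,a) via R0 from road(e,a)
round 1: derive conn(e,c) via R0 from road(e,c)
round 1: derive conn(e,i) via R0 from road(e,i)
round 1: derive conn(i,e) via R0 from road(i,e)
round 1: derive conn(j,i) via R0 from road(j,i)
round 1: derive conn(a,c) via R2 from road(a,a), link(a,c)
round 1: derive conn(a,j) via R2 from road(a,a), link(a,j)
round 1: derive conn(c,b) via R2 from road(c,d), link(d,b)
round 1: derive conn(c,c) via R2 from road(c,a), link(a,c)
round 1: derive conn(c,j) via R2 from road(c,a), link(a,j)
round 1: derive conn(e,j) via R2 from road(e,a), link(a,j)
round 1: derive conn(i,c) via R2 from road(i,e), link(e,c)
round 1: derive conn(i,i) via R2 from road(i,e), link(e,i)
round 1: derive conn(i,j) via R2 from road(i,e), link(e,j)
round 2: derive conn(a,b) via R1 from conn(a,c), conn(c,b)
round 2: derive conn(a,d) via R1 from conn(a,c), conn(c,d)
round 2: derive conn(a,i) via R1 from conn(a,c), conn(c,i)
round 2: derive conn(c,e) via R1 from conn(c,i), conn(i,e)
round 2: derive conn(d,a) via R1 from conn(d,c), conn(c,a)
round 2: derive conn(d,b) via R1 from conn(d,c), conn(c,b)
round 2: derive conn(d,d) via R1 from conn(d,c), conn(c,d)
round 2: derive conn(d,i) via R1 from conn(d,c), conn(c,i)
round 2: derive conn(e,b) via R1 from conn(e,c), conn(c,b)
round 2: derive conn(e,d) via R1 from conn(e,c), conn(c,d)
round 2: derive conn(e,e) via R1 from conn(e,i), conn(i,e)
round 2: derive conn(i,a) via R1 from conn(i,c), conn(c,a)
round 2: derive conn(i,b) via R1 from conn(i,c), conn(c,b)
round 2: derive conn(i,d) via R1 from conn(i,c), conn(c,d)
round 2: derive conn(j,c) via R1 from conn(j,i), conn(i,c)
round 2: derive conn(j,e) via R1 from conn(j,i), conn(i,e)
round 2: derive conn(j,j) via R1 from conn(j,i), conn(i,j)
round 3: derive conn(a,e) via R1 from conn(a,c), conn(c,e)
round 3: derive conn(d,e) via R1 from conn(d,c), conn(c,e)
round 3: derive conn(j,a) via R1 from conn(j,c), conn(c,a)
round 3: derive conn(j,b) via R1 from conn(j,c), conn(c,b)
round 3: derive conn(j,d) via R1 from conn(j,c), conn(c,d)

yes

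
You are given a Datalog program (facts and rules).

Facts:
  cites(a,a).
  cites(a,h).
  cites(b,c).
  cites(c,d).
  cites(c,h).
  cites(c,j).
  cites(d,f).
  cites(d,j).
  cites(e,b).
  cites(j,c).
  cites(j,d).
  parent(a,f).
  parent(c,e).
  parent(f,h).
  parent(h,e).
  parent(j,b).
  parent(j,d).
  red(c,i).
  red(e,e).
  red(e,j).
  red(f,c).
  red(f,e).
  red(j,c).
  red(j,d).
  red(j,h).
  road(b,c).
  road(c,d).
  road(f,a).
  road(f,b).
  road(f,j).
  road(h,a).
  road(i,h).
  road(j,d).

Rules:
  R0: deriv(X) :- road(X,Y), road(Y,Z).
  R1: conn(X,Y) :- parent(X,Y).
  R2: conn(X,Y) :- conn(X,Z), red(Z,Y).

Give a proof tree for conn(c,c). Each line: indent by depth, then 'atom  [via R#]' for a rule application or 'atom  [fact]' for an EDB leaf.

conn(c,c)  [via R2]
  conn(c,j)  [via R2]
    conn(c,e)  [via R1]
      parent(c,e)  [fact]
    red(e,j)  [fact]
  red(j,c)  [fact]

round 1: derive conn(a,f) via R1 from parent(a,f)
round 1: derive conn(c,e) via R1 from parent(c,e)
round 1: derive conn(f,h) via R1 from parent(f,h)
round 1: derive conn(h,e) via R1 from parent(h,e)
round 1: derive conn(j,b) via R1 from parent(j,b)
round 1: derive conn(j,d) via R1 from parent(j,d)
round 2: derive conn(a,c) via R2 from conn(a,f), red(f,c)
round 2: derive conn(a,e) via R2 from conn(a,f), red(f,e)
round 2: derive conn(c,j) via R2 from conn(c,e), red(e,j)
round 2: derive conn(h,j) via R2 from conn(h,e), red(e,j)
round 3: derive conn(a,i) via R2 from conn(a,c), red(c,i)
round 3: derive conn(a,j) via R2 from conn(a,e), red(e,j)
round 3: derive conn(c,c) via R2 from conn(c,j), red(j,c)
round 3: derive conn(c,d) via R2 from conn(c,j), red(j,d)
round 3: derive conn(c,h) via R2 from conn(c,j), red(j,h)
round 3: derive conn(h,c) via R2 from conn(h,j), red(j,c)
round 3: derive conn(h,d) via R2 from conn(h,j), red(j,d)
round 3: derive conn(h,h) via R2 from conn(h,j), red(j,h)
round 4: derive conn(a,d) via R2 from conn(a,j), red(j,d)
round 4: derive conn(a,h) via R2 from conn(a,j), red(j,h)
round 4: derive conn(c,i) via R2 from conn(c,c), red(c,i)
round 4: derive conn(h,i) via R2 from conn(h,c), red(c,i)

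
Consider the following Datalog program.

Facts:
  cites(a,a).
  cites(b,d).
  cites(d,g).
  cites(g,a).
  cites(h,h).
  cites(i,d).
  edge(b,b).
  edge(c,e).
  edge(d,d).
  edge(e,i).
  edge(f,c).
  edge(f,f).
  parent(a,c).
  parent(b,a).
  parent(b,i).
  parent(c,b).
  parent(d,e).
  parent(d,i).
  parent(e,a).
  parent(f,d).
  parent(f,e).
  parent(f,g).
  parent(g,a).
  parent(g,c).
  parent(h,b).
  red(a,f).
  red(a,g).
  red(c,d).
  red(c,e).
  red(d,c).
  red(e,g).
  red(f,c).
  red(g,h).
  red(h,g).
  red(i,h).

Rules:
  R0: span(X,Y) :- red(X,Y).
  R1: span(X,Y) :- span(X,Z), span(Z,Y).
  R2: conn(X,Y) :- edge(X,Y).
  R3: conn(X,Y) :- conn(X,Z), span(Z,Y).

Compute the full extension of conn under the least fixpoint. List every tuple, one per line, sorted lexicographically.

conn(b,b)
conn(c,e)
conn(c,g)
conn(c,h)
conn(d,c)
conn(d,d)
conn(d,e)
conn(d,g)
conn(d,h)
conn(e,g)
conn(e,h)
conn(e,i)
conn(f,c)
conn(f,d)
conn(f,e)
conn(f,f)
conn(f,g)
conn(f,h)

round 1: derive span(a,f) via R0 from red(a,f)
round 1: derive span(a,g) via R0 from red(a,g)
round 1: derive span(c,d) via R0 from red(c,d)
round 1: derive span(c,e) via R0 from red(c,e)
round 1: derive span(d,c) via R0 from red(d,c)
round 1: derive span(e,g) via R0 from red(e,g)
round 1: derive span(f,c) via R0 from red(f,c)
round 1: derive span(g,h) via R0 from red(g,h)
round 1: derive span(h,g) via R0 from red(h,g)
round 1: derive span(i,h) via R0 from red(i,h)
round 1: derive conn(b,b) via R2 from edge(b,b)
round 1: derive conn(c,e) via R2 from edge(c,e)
round 1: derive conn(d,d) via R2 from edge(d,d)
round 1: derive conn(e,i) via R2 from edge(e,i)
round 1: derive conn(f,c) via R2 from edge(f,c)
round 1: derive conn(f,f) via R2 from edge(f,f)
round 2: derive span(a,c) via R1 from span(a,f), span(f,c)
round 2: derive span(a,h) via R1 from span(a,g), span(g,h)
round 2: derive span(c,c) via R1 from span(c,d), span(d,c)
round 2: derive span(c,g) via R1 from span(c,e), span(e,g)
round 2: derive span(d,d) via R1 from span(d,c), span(c,d)
round 2: derive span(d,e) via R1 from span(d,c), span(c,e)
round 2: derive span(e,h) via R1 from span(e,g), span(g,h)
round 2: derive span(f,d) via R1 from span(f,c), span(c,d)
round 2: derive span(f,e) via R1 from span(f,c), span(c,e)
round 2: derive span(g,g) via R1 from span(g,h), span(h,g)
round 2: derive span(h,h) via R1 from span(h,g), span(g,h)
round 2: derive span(i,g) via R1 from span(i,h), span(h,g)
round 2: derive conn(c,g) via R3 from conn(c,e), span(e,g)
round 2: derive conn(d,c) via R3 from conn(d,d), span(d,c)
round 2: derive conn(e,h) via R3 from conn(e,i), span(i,h)
round 2: derive conn(f,d) via R3 from conn(f,c), span(c,d)
round 2: derive conn(f,e) via R3 from conn(f,c), span(c,e)
round 3: derive span(a,d) via R1 from span(a,c), span(c,d)
round 3: derive span(a,e) via R1 from span(a,c), span(c,e)
round 3: derive span(c,h) via R1 from span(c,e), span(e,h)
round 3: derive span(d,g) via R1 from span(d,c), span(c,g)
round 3: derive span(d,h) via R1 from span(d,e), span(e,h)
round 3: derive span(f,g) via R1 from span(f,c), span(c,g)
round 3: derive span(f,h) via R1 from span(f,e), span(e,h)
round 3: derive conn(c,h) via R3 from conn(c,e), span(e,h)
round 3: derive conn(d,e) via R3 from conn(d,c), span(c,e)
round 3: derive conn(d,g) via R3 from conn(d,c), span(c,g)
round 3: derive conn(e,g) via R3 from conn(e,h), span(h,g)
round 3: derive conn(f,g) via R3 from conn(f,c), span(c,g)
round 3: derive conn(f,h) via R3 from conn(f,e), span(e,h)
round 4: derive conn(d,h) via R3 from conn(d,c), span(c,h)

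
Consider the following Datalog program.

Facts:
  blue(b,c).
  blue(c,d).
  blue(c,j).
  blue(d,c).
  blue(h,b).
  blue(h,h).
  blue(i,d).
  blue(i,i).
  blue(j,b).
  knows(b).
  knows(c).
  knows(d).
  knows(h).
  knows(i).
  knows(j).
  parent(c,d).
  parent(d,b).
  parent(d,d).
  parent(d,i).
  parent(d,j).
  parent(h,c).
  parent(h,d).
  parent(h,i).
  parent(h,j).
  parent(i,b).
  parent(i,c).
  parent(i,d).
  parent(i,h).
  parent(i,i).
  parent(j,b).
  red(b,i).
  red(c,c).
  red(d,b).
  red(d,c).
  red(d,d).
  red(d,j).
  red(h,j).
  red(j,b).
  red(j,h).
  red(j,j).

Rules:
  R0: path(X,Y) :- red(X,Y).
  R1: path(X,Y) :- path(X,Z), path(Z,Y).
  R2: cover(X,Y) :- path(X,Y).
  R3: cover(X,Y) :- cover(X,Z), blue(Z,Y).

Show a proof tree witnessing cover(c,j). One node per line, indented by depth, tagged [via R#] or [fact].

cover(c,j)  [via R3]
  cover(c,c)  [via R2]
    path(c,c)  [via R0]
      red(c,c)  [fact]
  blue(c,j)  [fact]

round 1: derive path(b,i) via R0 from red(b,i)
round 1: derive path(c,c) via R0 from red(c,c)
round 1: derive path(d,b) via R0 from red(d,b)
round 1: derive path(d,c) via R0 from red(d,c)
round 1: derive path(d,d) via R0 from red(d,d)
round 1: derive path(d,j) via R0 from red(d,j)
round 1: derive path(h,j) via R0 from red(h,j)
round 1: derive path(j,b) via R0 from red(j,b)
round 1: derive path(j,h) via R0 from red(j,h)
round 1: derive path(j,j) via R0 from red(j,j)
round 2: derive path(d,h) via R1 from path(d,j), path(j,h)
round 2: derive path(d,i) via R1 from path(d,b), path(b,i)
round 2: derive path(h,b) via R1 from path(h,j), path(j,b)
round 2: derive path(h,h) via R1 from path(h,j), path(j,h)
round 2: derive path(j,i) via R1 from path(j,b), path(b,i)
round 2: derive cover(b,i) via R2 from path(b,i)
round 2: derive cover(c,c) via R2 from path(c,c)
round 2: derive cover(d,b) via R2 from path(d,b)
round 2: derive cover(d,c) via R2 from path(d,c)
round 2: derive cover(d,d) via R2 from path(d,d)
round 2: derive cover(d,j) via R2 from path(d,j)
round 2: derive cover(h,j) via R2 from path(h,j)
round 2: derive cover(j,b) via R2 from path(j,b)
round 2: derive cover(j,h) via R2 from path(j,h)
round 2: derive cover(j,j) via R2 from path(j,j)
round 3: derive path(h,i) via R1 from path(h,b), path(b,i)
round 3: derive cover(d,h) via R2 from path(d,h)
round 3: derive cover(d,i) via R2 from path(d,i)
round 3: derive cover(h,b) via R2 from path(h,b)
round 3: derive cover(h,h) via R2 from path(h,h)
round 3: derive cover(j,i) via R2 from path(j,i)
round 3: derive cover(b,d) via R3 from cover(b,i), blue(i,d)
round 3: derive cover(c,d) via R3 from cover(c,c), blue(c,d)
round 3: derive cover(c,j) via R3 from cover(c,c), blue(c,j)
round 3: derive cover(j,c) via R3 from cover(j,b), blue(b,c)
round 4: derive cover(h,i) via R2 from path(h,i)
round 4: derive cover(b,c) via R3 from cover(b,d), blue(d,c)
round 4: derive cover(c,b) via R3 from cover(c,j), blue(j,b)
round 4: derive cover(h,c) via R3 from cover(h,b), blue(b,c)
round 4: derive cover(j,d) via R3 from cover(j,c), blue(c,d)
round 5: derive cover(b,j) via R3 from cover(b,c), blue(c,j)
round 5: derive cover(h,d) via R3 from cover(h,c), blue(c,d)
round 6: derive cover(b,b) via R3 from cover(b,j), blue(j,b)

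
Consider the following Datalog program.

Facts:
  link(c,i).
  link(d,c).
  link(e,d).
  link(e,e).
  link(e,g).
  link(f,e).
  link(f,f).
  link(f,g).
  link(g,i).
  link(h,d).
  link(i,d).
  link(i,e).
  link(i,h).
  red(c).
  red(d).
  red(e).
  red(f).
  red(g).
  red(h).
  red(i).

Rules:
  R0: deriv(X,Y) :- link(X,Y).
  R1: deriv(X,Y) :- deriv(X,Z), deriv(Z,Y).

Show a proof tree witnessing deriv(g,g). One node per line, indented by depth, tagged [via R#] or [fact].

deriv(g,g)  [via R1]
  deriv(g,e)  [via R1]
    deriv(g,i)  [via R0]
      link(g,i)  [fact]
    deriv(i,e)  [via R0]
      link(i,e)  [fact]
  deriv(e,g)  [via R0]
    link(e,g)  [fact]

round 1: derive deriv(c,i) via R0 from link(c,i)
round 1: derive deriv(d,c) via R0 from link(d,c)
round 1: derive deriv(e,d) via R0 from link(e,d)
round 1: derive deriv(e,e) via R0 from link(e,e)
round 1: derive deriv(e,g) via R0 from link(e,g)
round 1: derive deriv(f,e) via R0 from link(f,e)
round 1: derive deriv(f,f) via R0 from link(f,f)
round 1: derive deriv(f,g) via R0 from link(f,g)
round 1: derive deriv(g,i) via R0 from link(g,i)
round 1: derive deriv(h,d) via R0 from link(h,d)
round 1: derive deriv(i,d) via R0 from link(i,d)
round 1: derive deriv(i,e) via R0 from link(i,e)
round 1: derive deriv(i,h) via R0 from link(i,h)
round 2: derive deriv(c,d) via R1 from deriv(c,i), deriv(i,d)
round 2: derive deriv(c,e) via R1 from deriv(c,i), deriv(i,e)
round 2: derive deriv(c,h) via R1 from deriv(c,i), deriv(i,h)
round 2: derive deriv(d,i) via R1 from deriv(d,c), deriv(c,i)
round 2: derive deriv(e,c) via R1 from deriv(e,d), deriv(d,c)
round 2: derive deriv(e,i) via R1 from deriv(e,g), deriv(g,i)
round 2: derive deriv(f,d) via R1 from deriv(f,e), deriv(e,d)
round 2: derive deriv(f,i) via R1 from deriv(f,g), deriv(g,i)
round 2: derive deriv(g,d) via R1 from deriv(g,i), deriv(i,d)
round 2: derive deriv(g,e) via R1 from deriv(g,i), deriv(i,e)
round 2: derive deriv(g,h) via R1 from deriv(g,i), deriv(i,h)
round 2: derive deriv(h,c) via R1 from deriv(h,d), deriv(d,c)
round 2: derive deriv(i,c) via R1 from deriv(i,d), deriv(d,c)
round 2: derive deriv(i,g) via R1 from deriv(i,e), deriv(e,g)
round 3: derive deriv(c,c) via R1 from deriv(c,d), deriv(d,c)
round 3: derive deriv(c,g) via R1 from deriv(c,e), deriv(e,g)
round 3: derive deriv(d,d) via R1 from deriv(d,c), deriv(c,d)
round 3: derive deriv(d,e) via R1 from deriv(d,c), deriv(c,e)
round 3: derive deriv(d,g) via R1 from deriv(d,i), deriv(i,g)
round 3: derive deriv(d,h) via R1 from deriv(d,c), deriv(c,h)
round 3: derive deriv(e,h) via R1 from deriv(e,c), deriv(c,h)
round 3: derive deriv(f,c) via R1 from deriv(f,d), deriv(d,c)
round 3: derive deriv(f,h) via R1 from deriv(f,g), deriv(g,h)
round 3: derive deriv(g,c) via R1 from deriv(g,d), deriv(d,c)
round 3: derive deriv(g,g) via R1 from deriv(g,e), deriv(e,g)
round 3: derive deriv(h,e) via R1 from deriv(h,c), deriv(c,e)
round 3: derive deriv(h,h) via R1 from deriv(h,c), deriv(c,h)
round 3: derive deriv(h,i) via R1 from deriv(h,c), deriv(c,i)
round 3: derive deriv(i,i) via R1 from deriv(i,c), deriv(c,i)
round 4: derive deriv(h,g) via R1 from deriv(h,c), deriv(c,g)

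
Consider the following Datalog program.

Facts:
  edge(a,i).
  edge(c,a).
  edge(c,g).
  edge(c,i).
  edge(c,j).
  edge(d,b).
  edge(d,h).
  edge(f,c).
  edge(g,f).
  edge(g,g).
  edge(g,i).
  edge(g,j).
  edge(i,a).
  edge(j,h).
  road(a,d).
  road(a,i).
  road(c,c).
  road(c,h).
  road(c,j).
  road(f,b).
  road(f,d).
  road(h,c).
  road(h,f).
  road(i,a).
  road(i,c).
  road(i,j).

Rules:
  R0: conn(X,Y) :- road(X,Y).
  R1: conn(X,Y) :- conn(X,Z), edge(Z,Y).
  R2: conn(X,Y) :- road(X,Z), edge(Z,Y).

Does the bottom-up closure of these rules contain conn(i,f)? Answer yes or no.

round 1: derive conn(a,d) via R0 from road(a,d)
round 1: derive conn(a,i) via R0 from road(a,i)
round 1: derive conn(c,c) via R0 from road(c,c)
round 1: derive conn(c,h) via R0 from road(c,h)
round 1: derive conn(c,j) via R0 from road(c,j)
round 1: derive conn(f,b) via R0 from road(f,b)
round 1: derive conn(f,d) via R0 from road(f,d)
round 1: derive conn(h,c) via R0 from road(h,c)
round 1: derive conn(h,f) via R0 from road(h,f)
round 1: derive conn(i,a) via R0 from road(i,a)
round 1: derive conn(i,c) via R0 from road(i,c)
round 1: derive conn(i,j) via R0 from road(i,j)
round 1: derive conn(a,a) via R2 from road(a,i), edge(i,a)
round 1: derive conn(a,b) via R2 from road(a,d), edge(d,b)
round 1: derive conn(a,h) via R2 from road(a,d), edge(d,h)
round 1: derive conn(c,a) via R2 from road(c,c), edge(c,a)
round 1: derive conn(c,g) via R2 from road(c,c), edge(c,g)
round 1: derive conn(c,i) via R2 from road(c,c), edge(c,i)
round 1: derive conn(f,h) via R2 from road(f,d), edge(d,h)
round 1: derive conn(h,a) via R2 from road(h,c), edge(c,a)
round 1: derive conn(h,g) via R2 from road(h,c), edge(c,g)
round 1: derive conn(h,i) via R2 from road(h,c), edge(c,i)
round 1: derive conn(h,j) via R2 from road(h,c), edge(c,j)
round 1: derive conn(i,g) via R2 from road(i,c), edge(c,g)
round 1: derive conn(i,h) via R2 from road(i,j), edge(j,h)
round 1: derive conn(i,i) via R2 from road(i,a), edge(a,i)
round 2: derive conn(c,f) via R1 from conn(c,g), edge(g,f)
round 2: derive conn(h,h) via R1 from conn(h,j), edge(j,h)
round 2: derive conn(i,f) via R1 from conn(i,g), edge(g,f)

yes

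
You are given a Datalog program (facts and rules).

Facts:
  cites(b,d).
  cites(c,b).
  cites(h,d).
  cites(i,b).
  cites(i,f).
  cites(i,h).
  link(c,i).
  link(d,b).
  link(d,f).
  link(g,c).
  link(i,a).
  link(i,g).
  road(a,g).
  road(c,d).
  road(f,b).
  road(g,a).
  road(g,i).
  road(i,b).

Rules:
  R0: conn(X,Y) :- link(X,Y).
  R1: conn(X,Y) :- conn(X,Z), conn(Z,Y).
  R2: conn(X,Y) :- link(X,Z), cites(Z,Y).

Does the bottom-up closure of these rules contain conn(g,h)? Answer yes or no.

yes

round 1: derive conn(c,i) via R0 from link(c,i)
round 1: derive conn(d,b) via R0 from link(d,b)
round 1: derive conn(d,f) via R0 from link(d,f)
round 1: derive conn(g,c) via R0 from link(g,c)
round 1: derive conn(i,a) via R0 from link(i,a)
round 1: derive conn(i,g) via R0 from link(i,g)
round 1: derive conn(c,b) via R2 from link(c,i), cites(i,b)
round 1: derive conn(c,f) via R2 from link(c,i), cites(i,f)
round 1: derive conn(c,h) via R2 from link(c,i), cites(i,h)
round 1: derive conn(d,d) via R2 from link(d,b), cites(b,d)
round 1: derive conn(g,b) via R2 from link(g,c), cites(c,b)
round 2: derive conn(c,a) via R1 from conn(c,i), conn(i,a)
round 2: derive conn(c,g) via R1 from conn(c,i), conn(i,g)
round 2: derive conn(g,f) via R1 from conn(g,c), conn(c,f)
round 2: derive conn(g,h) via R1 from conn(g,c), conn(c,h)
round 2: derive conn(g,i) via R1 from conn(g,c), conn(c,i)
round 2: derive conn(i,b) via R1 from conn(i,g), conn(g,b)
round 2: derive conn(i,c) via R1 from conn(i,g), conn(g,c)
round 3: derive conn(c,c) via R1 from conn(c,g), conn(g,c)
round 3: derive conn(g,a) via R1 from conn(g,c), conn(c,a)
round 3: derive conn(g,g) via R1 from conn(g,c), conn(c,g)
round 3: derive conn(i,f) via R1 from conn(i,c), conn(c,f)
round 3: derive conn(i,h) via R1 from conn(i,c), conn(c,h)
round 3: derive conn(i,i) via R1 from conn(i,c), conn(c,i)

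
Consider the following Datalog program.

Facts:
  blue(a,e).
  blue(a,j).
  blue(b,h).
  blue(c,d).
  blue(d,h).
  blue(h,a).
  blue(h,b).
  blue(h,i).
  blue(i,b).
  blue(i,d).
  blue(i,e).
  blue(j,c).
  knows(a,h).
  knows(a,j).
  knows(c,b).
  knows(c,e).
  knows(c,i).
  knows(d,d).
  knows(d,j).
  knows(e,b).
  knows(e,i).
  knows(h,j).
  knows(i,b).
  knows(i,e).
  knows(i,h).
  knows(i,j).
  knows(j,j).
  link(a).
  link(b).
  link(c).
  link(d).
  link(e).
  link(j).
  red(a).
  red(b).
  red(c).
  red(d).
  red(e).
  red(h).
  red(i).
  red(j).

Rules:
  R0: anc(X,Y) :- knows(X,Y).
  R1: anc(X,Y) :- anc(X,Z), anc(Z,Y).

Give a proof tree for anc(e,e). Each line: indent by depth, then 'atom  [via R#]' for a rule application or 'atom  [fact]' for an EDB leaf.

anc(e,e)  [via R1]
  anc(e,i)  [via R0]
    knows(e,i)  [fact]
  anc(i,e)  [via R0]
    knows(i,e)  [fact]

round 1: derive anc(a,h) via R0 from knows(a,h)
round 1: derive anc(a,j) via R0 from knows(a,j)
round 1: derive anc(c,b) via R0 from knows(c,b)
round 1: derive anc(c,e) via R0 from knows(c,e)
round 1: derive anc(c,i) via R0 from knows(c,i)
round 1: derive anc(d,d) via R0 from knows(d,d)
round 1: derive anc(d,j) via R0 from knows(d,j)
round 1: derive anc(e,b) via R0 from knows(e,b)
round 1: derive anc(e,i) via R0 from knows(e,i)
round 1: derive anc(h,j) via R0 from knows(h,j)
round 1: derive anc(i,b) via R0 from knows(i,b)
round 1: derive anc(i,e) via R0 from knows(i,e)
round 1: derive anc(i,h) via R0 from knows(i,h)
round 1: derive anc(i,j) via R0 from knows(i,j)
round 1: derive anc(j,j) via R0 from knows(j,j)
round 2: derive anc(c,h) via R1 from anc(c,i), anc(i,h)
round 2: derive anc(c,j) via R1 from anc(c,i), anc(i,j)
round 2: derive anc(e,e) via R1 from anc(e,i), anc(i,e)
round 2: derive anc(e,h) via R1 from anc(e,i), anc(i,h)
round 2: derive anc(e,j) via R1 from anc(e,i), anc(i,j)
round 2: derive anc(i,i) via R1 from anc(i,e), anc(e,i)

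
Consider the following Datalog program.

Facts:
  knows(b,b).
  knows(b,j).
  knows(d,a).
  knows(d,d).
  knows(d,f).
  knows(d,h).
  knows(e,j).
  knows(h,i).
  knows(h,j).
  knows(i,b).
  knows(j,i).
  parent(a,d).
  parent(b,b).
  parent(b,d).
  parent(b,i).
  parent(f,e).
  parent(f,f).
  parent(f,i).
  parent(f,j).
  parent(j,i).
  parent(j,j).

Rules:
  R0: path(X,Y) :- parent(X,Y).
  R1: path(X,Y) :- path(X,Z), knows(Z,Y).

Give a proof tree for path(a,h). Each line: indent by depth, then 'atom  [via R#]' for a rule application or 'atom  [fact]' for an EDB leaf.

path(a,h)  [via R1]
  path(a,d)  [via R0]
    parent(a,d)  [fact]
  knows(d,h)  [fact]

round 1: derive path(a,d) via R0 from parent(a,d)
round 1: derive path(b,b) via R0 from parent(b,b)
round 1: derive path(b,d) via R0 from parent(b,d)
round 1: derive path(b,i) via R0 from parent(b,i)
round 1: derive path(f,e) via R0 from parent(f,e)
round 1: derive path(f,f) via R0 from parent(f,f)
round 1: derive path(f,i) via R0 from parent(f,i)
round 1: derive path(f,j) via R0 from parent(f,j)
round 1: derive path(j,i) via R0 from parent(j,i)
round 1: derive path(j,j) via R0 from parent(j,j)
round 2: derive path(a,a) via R1 from path(a,d), knows(d,a)
round 2: derive path(a,f) via R1 from path(a,d), knows(d,f)
round 2: derive path(a,h) via R1 from path(a,d), knows(d,h)
round 2: derive path(b,a) via R1 from path(b,d), knows(d,a)
round 2: derive path(b,f) via R1 from path(b,d), knows(d,f)
round 2: derive path(b,h) via R1 from path(b,d), knows(d,h)
round 2: derive path(b,j) via R1 from path(b,b), knows(b,j)
round 2: derive path(f,b) via R1 from path(f,i), knows(i,b)
round 2: derive path(j,b) via R1 from path(j,i), knows(i,b)
round 3: derive path(a,i) via R1 from path(a,h), knows(h,i)
round 3: derive path(a,j) via R1 from path(a,h), knows(h,j)
round 4: derive path(a,b) via R1 from path(a,i), knows(i,b)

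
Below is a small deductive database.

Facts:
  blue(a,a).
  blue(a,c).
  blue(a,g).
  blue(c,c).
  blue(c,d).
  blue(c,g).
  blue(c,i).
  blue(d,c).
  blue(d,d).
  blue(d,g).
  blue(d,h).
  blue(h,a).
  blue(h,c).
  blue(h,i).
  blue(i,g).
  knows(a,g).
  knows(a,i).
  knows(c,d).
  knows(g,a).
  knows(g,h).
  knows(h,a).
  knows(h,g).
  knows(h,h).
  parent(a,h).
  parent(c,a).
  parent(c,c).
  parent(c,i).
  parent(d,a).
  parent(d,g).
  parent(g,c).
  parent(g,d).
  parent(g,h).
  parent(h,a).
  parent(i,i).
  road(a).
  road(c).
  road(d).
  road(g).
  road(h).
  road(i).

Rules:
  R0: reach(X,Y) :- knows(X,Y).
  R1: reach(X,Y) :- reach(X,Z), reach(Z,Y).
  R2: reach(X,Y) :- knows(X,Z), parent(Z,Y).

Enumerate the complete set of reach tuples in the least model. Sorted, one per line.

reach(a,a)
reach(a,c)
reach(a,d)
reach(a,g)
reach(a,h)
reach(a,i)
reach(c,a)
reach(c,c)
reach(c,d)
reach(c,g)
reach(c,h)
reach(c,i)
reach(g,a)
reach(g,c)
reach(g,d)
reach(g,g)
reach(g,h)
reach(g,i)
reach(h,a)
reach(h,c)
reach(h,d)
reach(h,g)
reach(h,h)
reach(h,i)

round 1: derive reach(a,g) via R0 from knows(a,g)
round 1: derive reach(a,i) via R0 from knows(a,i)
round 1: derive reach(c,d) via R0 from knows(c,d)
round 1: derive reach(g,a) via R0 from knows(g,a)
round 1: derive reach(g,h) via R0 from knows(g,h)
round 1: derive reach(h,a) via R0 from knows(h,a)
round 1: derive reach(h,g) via R0 from knows(h,g)
round 1: derive reach(h,h) via R0 from knows(h,h)
round 1: derive reach(a,c) via R2 from knows(a,g), parent(g,c)
round 1: derive reach(a,d) via R2 from knows(a,g), parent(g,d)
round 1: derive reach(a,h) via R2 from knows(a,g), parent(g,h)
round 1: derive reach(c,a) via R2 from knows(c,d), parent(d,a)
round 1: derive reach(c,g) via R2 from knows(c,d), parent(d,g)
round 1: derive reach(h,c) via R2 from knows(h,g), parent(g,c)
round 1: derive reach(h,d) via R2 from knows(h,g), parent(g,d)
round 2: derive reach(a,a) via R1 from reach(a,c), reach(c,a)
round 2: derive reach(c,c) via R1 from reach(c,a), reach(a,c)
round 2: derive reach(c,h) via R1 from reach(c,a), reach(a,h)
round 2: derive reach(c,i) via R1 from reach(c,a), reach(a,i)
round 2: derive reach(g,c) via R1 from reach(g,a), reach(a,c)
round 2: derive reach(g,d) via R1 from reach(g,a), reach(a,d)
round 2: derive reach(g,g) via R1 from reach(g,a), reach(a,g)
round 2: derive reach(g,i) via R1 from reach(g,a), reach(a,i)
round 2: derive reach(h,i) via R1 from reach(h,a), reach(a,i)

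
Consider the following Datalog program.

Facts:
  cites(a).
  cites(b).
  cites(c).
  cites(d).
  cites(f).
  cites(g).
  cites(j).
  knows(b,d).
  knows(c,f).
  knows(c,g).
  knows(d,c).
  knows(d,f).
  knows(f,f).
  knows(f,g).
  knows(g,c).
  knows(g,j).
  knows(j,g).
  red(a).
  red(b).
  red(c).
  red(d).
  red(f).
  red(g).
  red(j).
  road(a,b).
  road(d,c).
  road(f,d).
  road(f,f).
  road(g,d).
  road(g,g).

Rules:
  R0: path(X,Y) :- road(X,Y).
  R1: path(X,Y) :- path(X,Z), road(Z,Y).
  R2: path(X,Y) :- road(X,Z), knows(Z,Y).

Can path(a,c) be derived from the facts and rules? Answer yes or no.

yes

round 1: derive path(a,b) via R0 from road(a,b)
round 1: derive path(d,c) via R0 from road(d,c)
round 1: derive path(f,d) via R0 from road(f,d)
round 1: derive path(f,f) via R0 from road(f,f)
round 1: derive path(g,d) via R0 from road(g,d)
round 1: derive path(g,g) via R0 from road(g,g)
round 1: derive path(a,d) via R2 from road(a,b), knows(b,d)
round 1: derive path(d,f) via R2 from road(d,c), knows(c,f)
round 1: derive path(d,g) via R2 from road(d,c), knows(c,g)
round 1: derive path(f,c) via R2 from road(f,d), knows(d,c)
round 1: derive path(f,g) via R2 from road(f,f), knows(f,g)
round 1: derive path(g,c) via R2 from road(g,d), knows(d,c)
round 1: derive path(g,f) via R2 from road(g,d), knows(d,f)
round 1: derive path(g,j) via R2 from road(g,g), knows(g,j)
round 2: derive path(a,c) via R1 from path(a,d), road(d,c)
round 2: derive path(d,d) via R1 from path(d,f), road(f,d)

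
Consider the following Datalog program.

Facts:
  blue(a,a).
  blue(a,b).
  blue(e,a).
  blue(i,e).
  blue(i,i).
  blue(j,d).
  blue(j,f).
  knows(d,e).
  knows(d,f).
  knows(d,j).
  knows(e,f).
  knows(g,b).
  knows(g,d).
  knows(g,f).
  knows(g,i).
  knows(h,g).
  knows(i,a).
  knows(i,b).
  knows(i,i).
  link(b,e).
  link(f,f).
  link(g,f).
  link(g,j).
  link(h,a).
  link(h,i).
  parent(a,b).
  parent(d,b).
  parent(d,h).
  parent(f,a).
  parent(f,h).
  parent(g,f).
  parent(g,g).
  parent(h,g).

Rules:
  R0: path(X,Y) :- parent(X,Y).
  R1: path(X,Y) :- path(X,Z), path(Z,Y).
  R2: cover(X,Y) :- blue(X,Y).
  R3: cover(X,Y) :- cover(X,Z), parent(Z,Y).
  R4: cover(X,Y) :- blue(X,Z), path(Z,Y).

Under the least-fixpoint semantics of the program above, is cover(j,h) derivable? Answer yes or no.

yes

round 1: derive path(a,b) via R0 from parent(a,b)
round 1: derive path(d,b) via R0 from parent(d,b)
round 1: derive path(d,h) via R0 from parent(d,h)
round 1: derive path(f,a) via R0 from parent(f,a)
round 1: derive path(f,h) via R0 from parent(f,h)
round 1: derive path(g,f) via R0 from parent(g,f)
round 1: derive path(g,g) via R0 from parent(g,g)
round 1: derive path(h,g) via R0 from parent(h,g)
round 1: derive cover(a,a) via R2 from blue(a,a)
round 1: derive cover(a,b) via R2 from blue(a,b)
round 1: derive cover(e,a) via R2 from blue(e,a)
round 1: derive cover(i,e) via R2 from blue(i,e)
round 1: derive cover(i,i) via R2 from blue(i,i)
round 1: derive cover(j,d) via R2 from blue(j,d)
round 1: derive cover(j,f) via R2 from blue(j,f)
round 2: derive path(d,g) via R1 from path(d,h), path(h,g)
round 2: derive path(f,b) via R1 from path(f,a), path(a,b)
round 2: derive path(f,g) via R1 from path(f,h), path(h,g)
round 2: derive path(g,a) via R1 from path(g,f), path(f,a)
round 2: derive path(g,h) via R1 from path(g,f), path(f,h)
round 2: derive path(h,f) via R1 from path(h,g), path(g,f)
round 2: derive cover(e,b) via R3 from cover(e,a), parent(a,b)
round 2: derive cover(j,a) via R3 from cover(j,f), parent(f,a)
round 2: derive cover(j,b) via R3 from cover(j,d), parent(d,b)
round 2: derive cover(j,h) via R3 from cover(j,d), parent(d,h)
round 3: derive path(d,a) via R1 from path(d,g), path(g,a)
round 3: derive path(d,f) via R1 from path(d,g), path(g,f)
round 3: derive path(f,f) via R1 from path(f,g), path(g,f)
round 3: derive path(g,b) via R1 from path(g,a), path(a,b)
round 3: derive path(h,a) via R1 from path(h,f), path(f,a)
round 3: derive path(h,b) via R1 from path(h,f), path(f,b)
round 3: derive path(h,h) via R1 from path(h,f), path(f,h)
round 3: derive cover(j,g) via R3 from cover(j,h), parent(h,g)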